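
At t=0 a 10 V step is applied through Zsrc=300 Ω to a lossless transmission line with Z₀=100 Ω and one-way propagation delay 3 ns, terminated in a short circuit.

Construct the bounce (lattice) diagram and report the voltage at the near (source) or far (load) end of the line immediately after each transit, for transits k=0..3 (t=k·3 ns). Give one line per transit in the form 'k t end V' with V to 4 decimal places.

0 0 source 2.5000
1 3 load 0.0000
2 6 source -1.2500
3 9 load 0.0000

Γ_L=-1.000000, Γ_S=0.500000; launch V₁=10·100/400=2.500000
k=0 src: V=2.5000
k=1 load: inc=2.500000, refl=2.500000·-1.000000=-2.5000; V=0.000000+2.500000+-2.500000=0.0000
k=2 src: inc=-2.500000, refl=-2.500000·0.500000=-1.2500; V=2.500000+-2.500000+-1.250000=-1.2500
k=3 load: inc=-1.250000, refl=-1.250000·-1.000000=1.2500; V=0.000000+-1.250000+1.250000=0.0000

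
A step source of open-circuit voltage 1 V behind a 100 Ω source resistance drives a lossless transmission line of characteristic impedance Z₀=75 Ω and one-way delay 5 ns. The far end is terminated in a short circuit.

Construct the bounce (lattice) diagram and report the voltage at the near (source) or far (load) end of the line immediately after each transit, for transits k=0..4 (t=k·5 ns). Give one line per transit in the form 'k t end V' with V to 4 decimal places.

0 0 source 0.4286
1 5 load 0.0000
2 10 source -0.0612
3 15 load 0.0000
4 20 source 0.0087

Γ_L=-1.000000, Γ_S=0.142857; launch V₁=1·75/175=0.428571
k=0 src: V=0.4286
k=1 load: inc=0.428571, refl=0.428571·-1.000000=-0.4286; V=0.000000+0.428571+-0.428571=0.0000
k=2 src: inc=-0.428571, refl=-0.428571·0.142857=-0.0612; V=0.428571+-0.428571+-0.061224=-0.0612
k=3 load: inc=-0.061224, refl=-0.061224·-1.000000=0.0612; V=0.000000+-0.061224+0.061224=0.0000
k=4 src: inc=0.061224, refl=0.061224·0.142857=0.0087; V=-0.061224+0.061224+0.008746=0.0087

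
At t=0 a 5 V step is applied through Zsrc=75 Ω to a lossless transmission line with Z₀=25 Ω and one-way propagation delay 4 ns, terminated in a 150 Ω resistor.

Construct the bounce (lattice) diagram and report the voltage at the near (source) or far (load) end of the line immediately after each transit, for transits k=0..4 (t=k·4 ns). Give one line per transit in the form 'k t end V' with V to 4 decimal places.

0 0 source 1.2500
1 4 load 2.1429
2 8 source 2.5893
3 12 load 2.9082
4 16 source 3.0676

Γ_L=0.714286, Γ_S=0.500000; launch V₁=5·25/100=1.250000
k=0 src: V=1.2500
k=1 load: inc=1.250000, refl=1.250000·0.714286=0.8929; V=0.000000+1.250000+0.892857=2.1429
k=2 src: inc=0.892857, refl=0.892857·0.500000=0.4464; V=1.250000+0.892857+0.446429=2.5893
k=3 load: inc=0.446429, refl=0.446429·0.714286=0.3189; V=2.142857+0.446429+0.318878=2.9082
k=4 src: inc=0.318878, refl=0.318878·0.500000=0.1594; V=2.589286+0.318878+0.159439=3.0676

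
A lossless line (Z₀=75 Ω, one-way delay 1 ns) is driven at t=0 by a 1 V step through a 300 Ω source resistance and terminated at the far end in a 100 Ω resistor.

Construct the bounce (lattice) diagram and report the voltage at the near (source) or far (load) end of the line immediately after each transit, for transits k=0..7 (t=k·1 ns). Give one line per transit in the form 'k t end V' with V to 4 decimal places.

Γ_L=0.142857, Γ_S=0.600000; launch V₁=1·75/375=0.200000
k=0 src: V=0.2000
k=1 load: inc=0.200000, refl=0.200000·0.142857=0.0286; V=0.000000+0.200000+0.028571=0.2286
k=2 src: inc=0.028571, refl=0.028571·0.600000=0.0171; V=0.200000+0.028571+0.017143=0.2457
k=3 load: inc=0.017143, refl=0.017143·0.142857=0.0024; V=0.228571+0.017143+0.002449=0.2482
k=4 src: inc=0.002449, refl=0.002449·0.600000=0.0015; V=0.245714+0.002449+0.001469=0.2496
k=5 load: inc=0.001469, refl=0.001469·0.142857=0.0002; V=0.248163+0.001469+0.000210=0.2498
k=6 src: inc=0.000210, refl=0.000210·0.600000=0.0001; V=0.249633+0.000210+0.000126=0.2500
k=7 load: inc=0.000126, refl=0.000126·0.142857=0.0000; V=0.249843+0.000126+0.000018=0.2500

0 0 source 0.2000
1 1 load 0.2286
2 2 source 0.2457
3 3 load 0.2482
4 4 source 0.2496
5 5 load 0.2498
6 6 source 0.2500
7 7 load 0.2500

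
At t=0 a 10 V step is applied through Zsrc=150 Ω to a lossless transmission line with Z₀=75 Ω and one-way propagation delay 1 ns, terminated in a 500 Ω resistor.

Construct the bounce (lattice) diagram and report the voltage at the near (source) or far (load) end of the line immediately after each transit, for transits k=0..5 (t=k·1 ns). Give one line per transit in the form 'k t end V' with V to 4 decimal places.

0 0 source 3.3333
1 1 load 5.7971
2 2 source 6.6184
3 3 load 7.2254
4 4 source 7.4277
5 5 load 7.5773

Γ_L=0.739130, Γ_S=0.333333; launch V₁=10·75/225=3.333333
k=0 src: V=3.3333
k=1 load: inc=3.333333, refl=3.333333·0.739130=2.4638; V=0.000000+3.333333+2.463768=5.7971
k=2 src: inc=2.463768, refl=2.463768·0.333333=0.8213; V=3.333333+2.463768+0.821256=6.6184
k=3 load: inc=0.821256, refl=0.821256·0.739130=0.6070; V=5.797101+0.821256+0.607015=7.2254
k=4 src: inc=0.607015, refl=0.607015·0.333333=0.2023; V=6.618357+0.607015+0.202338=7.4277
k=5 load: inc=0.202338, refl=0.202338·0.739130=0.1496; V=7.225373+0.202338+0.149555=7.5773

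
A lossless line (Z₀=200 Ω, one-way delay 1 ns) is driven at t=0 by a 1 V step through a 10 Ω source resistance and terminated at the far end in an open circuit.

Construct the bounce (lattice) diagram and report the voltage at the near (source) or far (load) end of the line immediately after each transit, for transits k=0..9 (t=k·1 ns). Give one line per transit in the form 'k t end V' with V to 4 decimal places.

Γ_L=1.000000, Γ_S=-0.904762; launch V₁=1·200/210=0.952381
k=0 src: V=0.9524
k=1 load: inc=0.952381, refl=0.952381·1.000000=0.9524; V=0.000000+0.952381+0.952381=1.9048
k=2 src: inc=0.952381, refl=0.952381·-0.904762=-0.8617; V=0.952381+0.952381+-0.861678=1.0431
k=3 load: inc=-0.861678, refl=-0.861678·1.000000=-0.8617; V=1.904762+-0.861678+-0.861678=0.1814
k=4 src: inc=-0.861678, refl=-0.861678·-0.904762=0.7796; V=1.043084+-0.861678+0.779613=0.9610
k=5 load: inc=0.779613, refl=0.779613·1.000000=0.7796; V=0.181406+0.779613+0.779613=1.7406
k=6 src: inc=0.779613, refl=0.779613·-0.904762=-0.7054; V=0.961019+0.779613+-0.705365=1.0353
k=7 load: inc=-0.705365, refl=-0.705365·1.000000=-0.7054; V=1.740633+-0.705365+-0.705365=0.3299
k=8 src: inc=-0.705365, refl=-0.705365·-0.904762=0.6382; V=1.035268+-0.705365+0.638187=0.9681
k=9 load: inc=0.638187, refl=0.638187·1.000000=0.6382; V=0.329904+0.638187+0.638187=1.6063

0 0 source 0.9524
1 1 load 1.9048
2 2 source 1.0431
3 3 load 0.1814
4 4 source 0.9610
5 5 load 1.7406
6 6 source 1.0353
7 7 load 0.3299
8 8 source 0.9681
9 9 load 1.6063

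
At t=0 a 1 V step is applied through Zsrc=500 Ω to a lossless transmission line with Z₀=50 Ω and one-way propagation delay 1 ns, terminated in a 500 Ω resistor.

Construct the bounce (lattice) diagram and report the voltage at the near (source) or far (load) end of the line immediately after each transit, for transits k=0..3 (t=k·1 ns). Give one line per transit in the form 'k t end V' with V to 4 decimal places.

0 0 source 0.0909
1 1 load 0.1653
2 2 source 0.2261
3 3 load 0.2759

Γ_L=0.818182, Γ_S=0.818182; launch V₁=1·50/550=0.090909
k=0 src: V=0.0909
k=1 load: inc=0.090909, refl=0.090909·0.818182=0.0744; V=0.000000+0.090909+0.074380=0.1653
k=2 src: inc=0.074380, refl=0.074380·0.818182=0.0609; V=0.090909+0.074380+0.060856=0.2261
k=3 load: inc=0.060856, refl=0.060856·0.818182=0.0498; V=0.165289+0.060856+0.049792=0.2759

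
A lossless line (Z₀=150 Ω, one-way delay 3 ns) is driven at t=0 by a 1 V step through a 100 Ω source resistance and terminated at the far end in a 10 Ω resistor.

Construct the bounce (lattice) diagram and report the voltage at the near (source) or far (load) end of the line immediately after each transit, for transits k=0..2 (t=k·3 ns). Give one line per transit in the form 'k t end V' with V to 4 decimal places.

0 0 source 0.6000
1 3 load 0.0750
2 6 source 0.1800

Γ_L=-0.875000, Γ_S=-0.200000; launch V₁=1·150/250=0.600000
k=0 src: V=0.6000
k=1 load: inc=0.600000, refl=0.600000·-0.875000=-0.5250; V=0.000000+0.600000+-0.525000=0.0750
k=2 src: inc=-0.525000, refl=-0.525000·-0.200000=0.1050; V=0.600000+-0.525000+0.105000=0.1800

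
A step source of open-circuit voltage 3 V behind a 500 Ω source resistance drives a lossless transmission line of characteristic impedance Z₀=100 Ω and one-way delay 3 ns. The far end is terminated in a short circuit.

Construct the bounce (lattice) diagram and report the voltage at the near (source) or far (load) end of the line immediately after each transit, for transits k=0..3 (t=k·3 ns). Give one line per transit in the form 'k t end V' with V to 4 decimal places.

0 0 source 0.5000
1 3 load 0.0000
2 6 source -0.3333
3 9 load 0.0000

Γ_L=-1.000000, Γ_S=0.666667; launch V₁=3·100/600=0.500000
k=0 src: V=0.5000
k=1 load: inc=0.500000, refl=0.500000·-1.000000=-0.5000; V=0.000000+0.500000+-0.500000=0.0000
k=2 src: inc=-0.500000, refl=-0.500000·0.666667=-0.3333; V=0.500000+-0.500000+-0.333333=-0.3333
k=3 load: inc=-0.333333, refl=-0.333333·-1.000000=0.3333; V=0.000000+-0.333333+0.333333=0.0000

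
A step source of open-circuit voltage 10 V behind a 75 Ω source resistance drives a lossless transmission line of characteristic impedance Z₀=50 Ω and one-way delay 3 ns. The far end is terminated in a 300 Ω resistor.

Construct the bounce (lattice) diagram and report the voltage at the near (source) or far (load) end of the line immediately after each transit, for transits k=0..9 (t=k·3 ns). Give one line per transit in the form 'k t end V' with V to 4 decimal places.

Γ_L=0.714286, Γ_S=0.200000; launch V₁=10·50/125=4.000000
k=0 src: V=4.0000
k=1 load: inc=4.000000, refl=4.000000·0.714286=2.8571; V=0.000000+4.000000+2.857143=6.8571
k=2 src: inc=2.857143, refl=2.857143·0.200000=0.5714; V=4.000000+2.857143+0.571429=7.4286
k=3 load: inc=0.571429, refl=0.571429·0.714286=0.4082; V=6.857143+0.571429+0.408163=7.8367
k=4 src: inc=0.408163, refl=0.408163·0.200000=0.0816; V=7.428571+0.408163+0.081633=7.9184
k=5 load: inc=0.081633, refl=0.081633·0.714286=0.0583; V=7.836735+0.081633+0.058309=7.9767
k=6 src: inc=0.058309, refl=0.058309·0.200000=0.0117; V=7.918367+0.058309+0.011662=7.9883
k=7 load: inc=0.011662, refl=0.011662·0.714286=0.0083; V=7.976676+0.011662+0.008330=7.9967
k=8 src: inc=0.008330, refl=0.008330·0.200000=0.0017; V=7.988338+0.008330+0.001666=7.9983
k=9 load: inc=0.001666, refl=0.001666·0.714286=0.0012; V=7.996668+0.001666+0.001190=7.9995

0 0 source 4.0000
1 3 load 6.8571
2 6 source 7.4286
3 9 load 7.8367
4 12 source 7.9184
5 15 load 7.9767
6 18 source 7.9883
7 21 load 7.9967
8 24 source 7.9983
9 27 load 7.9995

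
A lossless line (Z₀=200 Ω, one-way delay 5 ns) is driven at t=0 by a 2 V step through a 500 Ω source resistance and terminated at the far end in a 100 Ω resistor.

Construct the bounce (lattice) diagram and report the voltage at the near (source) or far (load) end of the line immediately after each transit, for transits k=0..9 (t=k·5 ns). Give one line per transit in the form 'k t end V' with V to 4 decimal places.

0 0 source 0.5714
1 5 load 0.3810
2 10 source 0.2993
3 15 load 0.3265
4 20 source 0.3382
5 25 load 0.3343
6 30 source 0.3326
7 35 load 0.3332
8 40 source 0.3334
9 45 load 0.3334

Γ_L=-0.333333, Γ_S=0.428571; launch V₁=2·200/700=0.571429
k=0 src: V=0.5714
k=1 load: inc=0.571429, refl=0.571429·-0.333333=-0.1905; V=0.000000+0.571429+-0.190476=0.3810
k=2 src: inc=-0.190476, refl=-0.190476·0.428571=-0.0816; V=0.571429+-0.190476+-0.081633=0.2993
k=3 load: inc=-0.081633, refl=-0.081633·-0.333333=0.0272; V=0.380952+-0.081633+0.027211=0.3265
k=4 src: inc=0.027211, refl=0.027211·0.428571=0.0117; V=0.299320+0.027211+0.011662=0.3382
k=5 load: inc=0.011662, refl=0.011662·-0.333333=-0.0039; V=0.326531+0.011662+-0.003887=0.3343
k=6 src: inc=-0.003887, refl=-0.003887·0.428571=-0.0017; V=0.338192+-0.003887+-0.001666=0.3326
k=7 load: inc=-0.001666, refl=-0.001666·-0.333333=0.0006; V=0.334305+-0.001666+0.000555=0.3332
k=8 src: inc=0.000555, refl=0.000555·0.428571=0.0002; V=0.332639+0.000555+0.000238=0.3334
k=9 load: inc=0.000238, refl=0.000238·-0.333333=-0.0001; V=0.333195+0.000238+-0.000079=0.3334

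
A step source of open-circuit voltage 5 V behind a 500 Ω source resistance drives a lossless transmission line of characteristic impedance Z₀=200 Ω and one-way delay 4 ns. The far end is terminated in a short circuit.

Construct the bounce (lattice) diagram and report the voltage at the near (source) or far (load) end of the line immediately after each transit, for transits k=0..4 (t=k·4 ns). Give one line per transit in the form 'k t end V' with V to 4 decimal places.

Γ_L=-1.000000, Γ_S=0.428571; launch V₁=5·200/700=1.428571
k=0 src: V=1.4286
k=1 load: inc=1.428571, refl=1.428571·-1.000000=-1.4286; V=0.000000+1.428571+-1.428571=0.0000
k=2 src: inc=-1.428571, refl=-1.428571·0.428571=-0.6122; V=1.428571+-1.428571+-0.612245=-0.6122
k=3 load: inc=-0.612245, refl=-0.612245·-1.000000=0.6122; V=0.000000+-0.612245+0.612245=0.0000
k=4 src: inc=0.612245, refl=0.612245·0.428571=0.2624; V=-0.612245+0.612245+0.262391=0.2624

0 0 source 1.4286
1 4 load 0.0000
2 8 source -0.6122
3 12 load 0.0000
4 16 source 0.2624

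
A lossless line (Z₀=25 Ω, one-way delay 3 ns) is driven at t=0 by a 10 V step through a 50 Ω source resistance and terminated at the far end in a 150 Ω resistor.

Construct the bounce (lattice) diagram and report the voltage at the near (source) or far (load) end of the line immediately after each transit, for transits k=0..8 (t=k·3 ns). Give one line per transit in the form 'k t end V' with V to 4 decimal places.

0 0 source 3.3333
1 3 load 5.7143
2 6 source 6.5079
3 9 load 7.0748
4 12 source 7.2638
5 15 load 7.3988
6 18 source 7.4438
7 21 load 7.4759
8 24 source 7.4866

Γ_L=0.714286, Γ_S=0.333333; launch V₁=10·25/75=3.333333
k=0 src: V=3.3333
k=1 load: inc=3.333333, refl=3.333333·0.714286=2.3810; V=0.000000+3.333333+2.380952=5.7143
k=2 src: inc=2.380952, refl=2.380952·0.333333=0.7937; V=3.333333+2.380952+0.793651=6.5079
k=3 load: inc=0.793651, refl=0.793651·0.714286=0.5669; V=5.714286+0.793651+0.566893=7.0748
k=4 src: inc=0.566893, refl=0.566893·0.333333=0.1890; V=6.507937+0.566893+0.188964=7.2638
k=5 load: inc=0.188964, refl=0.188964·0.714286=0.1350; V=7.074830+0.188964+0.134975=7.3988
k=6 src: inc=0.134975, refl=0.134975·0.333333=0.0450; V=7.263794+0.134975+0.044992=7.4438
k=7 load: inc=0.044992, refl=0.044992·0.714286=0.0321; V=7.398769+0.044992+0.032137=7.4759
k=8 src: inc=0.032137, refl=0.032137·0.333333=0.0107; V=7.443761+0.032137+0.010712=7.4866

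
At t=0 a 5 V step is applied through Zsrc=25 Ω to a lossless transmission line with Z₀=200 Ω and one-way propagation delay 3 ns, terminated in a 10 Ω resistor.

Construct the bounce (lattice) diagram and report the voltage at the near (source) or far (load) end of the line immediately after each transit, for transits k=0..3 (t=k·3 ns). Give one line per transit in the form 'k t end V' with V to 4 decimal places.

0 0 source 4.4444
1 3 load 0.4233
2 6 source 3.5509
3 9 load 0.7211

Γ_L=-0.904762, Γ_S=-0.777778; launch V₁=5·200/225=4.444444
k=0 src: V=4.4444
k=1 load: inc=4.444444, refl=4.444444·-0.904762=-4.0212; V=0.000000+4.444444+-4.021164=0.4233
k=2 src: inc=-4.021164, refl=-4.021164·-0.777778=3.1276; V=4.444444+-4.021164+3.127572=3.5509
k=3 load: inc=3.127572, refl=3.127572·-0.904762=-2.8297; V=0.423280+3.127572+-2.829708=0.7211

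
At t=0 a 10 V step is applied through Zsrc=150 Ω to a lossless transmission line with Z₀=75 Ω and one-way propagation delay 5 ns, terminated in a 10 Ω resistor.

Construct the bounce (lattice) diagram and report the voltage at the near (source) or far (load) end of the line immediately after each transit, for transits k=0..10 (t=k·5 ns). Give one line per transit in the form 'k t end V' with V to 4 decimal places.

0 0 source 3.3333
1 5 load 0.7843
2 10 source -0.0654
3 15 load 0.5844
4 20 source 0.8010
5 25 load 0.6354
6 30 source 0.5801
7 35 load 0.6224
8 40 source 0.6364
9 45 load 0.6257
10 50 source 0.6221

Γ_L=-0.764706, Γ_S=0.333333; launch V₁=10·75/225=3.333333
k=0 src: V=3.3333
k=1 load: inc=3.333333, refl=3.333333·-0.764706=-2.5490; V=0.000000+3.333333+-2.549020=0.7843
k=2 src: inc=-2.549020, refl=-2.549020·0.333333=-0.8497; V=3.333333+-2.549020+-0.849673=-0.0654
k=3 load: inc=-0.849673, refl=-0.849673·-0.764706=0.6498; V=0.784314+-0.849673+0.649750=0.5844
k=4 src: inc=0.649750, refl=0.649750·0.333333=0.2166; V=-0.065359+0.649750+0.216583=0.8010
k=5 load: inc=0.216583, refl=0.216583·-0.764706=-0.1656; V=0.584391+0.216583+-0.165623=0.6354
k=6 src: inc=-0.165623, refl=-0.165623·0.333333=-0.0552; V=0.800974+-0.165623+-0.055208=0.5801
k=7 load: inc=-0.055208, refl=-0.055208·-0.764706=0.0422; V=0.635351+-0.055208+0.042218=0.6224
k=8 src: inc=0.042218, refl=0.042218·0.333333=0.0141; V=0.580144+0.042218+0.014073=0.6364
k=9 load: inc=0.014073, refl=0.014073·-0.764706=-0.0108; V=0.622361+0.014073+-0.010761=0.6257
k=10 src: inc=-0.010761, refl=-0.010761·0.333333=-0.0036; V=0.636434+-0.010761+-0.003587=0.6221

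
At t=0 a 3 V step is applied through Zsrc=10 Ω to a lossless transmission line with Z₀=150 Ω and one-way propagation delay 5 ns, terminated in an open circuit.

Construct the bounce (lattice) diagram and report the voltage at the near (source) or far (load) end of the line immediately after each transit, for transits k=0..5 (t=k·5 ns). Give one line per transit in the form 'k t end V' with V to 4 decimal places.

Γ_L=1.000000, Γ_S=-0.875000; launch V₁=3·150/160=2.812500
k=0 src: V=2.8125
k=1 load: inc=2.812500, refl=2.812500·1.000000=2.8125; V=0.000000+2.812500+2.812500=5.6250
k=2 src: inc=2.812500, refl=2.812500·-0.875000=-2.4609; V=2.812500+2.812500+-2.460938=3.1641
k=3 load: inc=-2.460938, refl=-2.460938·1.000000=-2.4609; V=5.625000+-2.460938+-2.460938=0.7031
k=4 src: inc=-2.460938, refl=-2.460938·-0.875000=2.1533; V=3.164062+-2.460938+2.153320=2.8564
k=5 load: inc=2.153320, refl=2.153320·1.000000=2.1533; V=0.703125+2.153320+2.153320=5.0098

0 0 source 2.8125
1 5 load 5.6250
2 10 source 3.1641
3 15 load 0.7031
4 20 source 2.8564
5 25 load 5.0098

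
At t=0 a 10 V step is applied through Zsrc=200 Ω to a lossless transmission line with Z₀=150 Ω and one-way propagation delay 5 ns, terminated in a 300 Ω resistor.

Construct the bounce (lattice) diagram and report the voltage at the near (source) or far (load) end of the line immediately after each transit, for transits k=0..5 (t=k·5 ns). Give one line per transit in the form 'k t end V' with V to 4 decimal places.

0 0 source 4.2857
1 5 load 5.7143
2 10 source 5.9184
3 15 load 5.9864
4 20 source 5.9961
5 25 load 5.9994

Γ_L=0.333333, Γ_S=0.142857; launch V₁=10·150/350=4.285714
k=0 src: V=4.2857
k=1 load: inc=4.285714, refl=4.285714·0.333333=1.4286; V=0.000000+4.285714+1.428571=5.7143
k=2 src: inc=1.428571, refl=1.428571·0.142857=0.2041; V=4.285714+1.428571+0.204082=5.9184
k=3 load: inc=0.204082, refl=0.204082·0.333333=0.0680; V=5.714286+0.204082+0.068027=5.9864
k=4 src: inc=0.068027, refl=0.068027·0.142857=0.0097; V=5.918367+0.068027+0.009718=5.9961
k=5 load: inc=0.009718, refl=0.009718·0.333333=0.0032; V=5.986395+0.009718+0.003239=5.9994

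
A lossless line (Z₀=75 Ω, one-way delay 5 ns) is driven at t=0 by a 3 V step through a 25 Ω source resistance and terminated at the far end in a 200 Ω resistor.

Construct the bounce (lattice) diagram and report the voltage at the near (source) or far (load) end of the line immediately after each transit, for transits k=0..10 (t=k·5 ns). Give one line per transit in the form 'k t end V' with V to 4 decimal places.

0 0 source 2.2500
1 5 load 3.2727
2 10 source 2.7614
3 15 load 2.5289
4 20 source 2.6451
5 25 load 2.6980
6 30 source 2.6716
7 35 load 2.6596
8 40 source 2.6656
9 45 load 2.6683
10 50 source 2.6669

Γ_L=0.454545, Γ_S=-0.500000; launch V₁=3·75/100=2.250000
k=0 src: V=2.2500
k=1 load: inc=2.250000, refl=2.250000·0.454545=1.0227; V=0.000000+2.250000+1.022727=3.2727
k=2 src: inc=1.022727, refl=1.022727·-0.500000=-0.5114; V=2.250000+1.022727+-0.511364=2.7614
k=3 load: inc=-0.511364, refl=-0.511364·0.454545=-0.2324; V=3.272727+-0.511364+-0.232438=2.5289
k=4 src: inc=-0.232438, refl=-0.232438·-0.500000=0.1162; V=2.761364+-0.232438+0.116219=2.6451
k=5 load: inc=0.116219, refl=0.116219·0.454545=0.0528; V=2.528926+0.116219+0.052827=2.6980
k=6 src: inc=0.052827, refl=0.052827·-0.500000=-0.0264; V=2.645145+0.052827+-0.026413=2.6716
k=7 load: inc=-0.026413, refl=-0.026413·0.454545=-0.0120; V=2.697971+-0.026413+-0.012006=2.6596
k=8 src: inc=-0.012006, refl=-0.012006·-0.500000=0.0060; V=2.671558+-0.012006+0.006003=2.6656
k=9 load: inc=0.006003, refl=0.006003·0.454545=0.0027; V=2.659552+0.006003+0.002729=2.6683
k=10 src: inc=0.002729, refl=0.002729·-0.500000=-0.0014; V=2.665555+0.002729+-0.001364=2.6669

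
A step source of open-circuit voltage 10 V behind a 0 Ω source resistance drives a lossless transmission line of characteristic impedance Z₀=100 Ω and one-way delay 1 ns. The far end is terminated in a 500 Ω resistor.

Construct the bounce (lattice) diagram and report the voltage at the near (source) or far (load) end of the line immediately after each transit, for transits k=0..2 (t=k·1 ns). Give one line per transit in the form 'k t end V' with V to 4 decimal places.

0 0 source 10.0000
1 1 load 16.6667
2 2 source 10.0000

Γ_L=0.666667, Γ_S=-1.000000; launch V₁=10·100/100=10.000000
k=0 src: V=10.0000
k=1 load: inc=10.000000, refl=10.000000·0.666667=6.6667; V=0.000000+10.000000+6.666667=16.6667
k=2 src: inc=6.666667, refl=6.666667·-1.000000=-6.6667; V=10.000000+6.666667+-6.666667=10.0000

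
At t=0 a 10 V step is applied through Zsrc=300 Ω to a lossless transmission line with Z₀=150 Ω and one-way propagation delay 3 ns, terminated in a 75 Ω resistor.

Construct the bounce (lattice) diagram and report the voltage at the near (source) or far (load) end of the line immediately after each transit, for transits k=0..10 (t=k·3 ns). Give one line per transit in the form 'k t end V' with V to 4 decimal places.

Γ_L=-0.333333, Γ_S=0.333333; launch V₁=10·150/450=3.333333
k=0 src: V=3.3333
k=1 load: inc=3.333333, refl=3.333333·-0.333333=-1.1111; V=0.000000+3.333333+-1.111111=2.2222
k=2 src: inc=-1.111111, refl=-1.111111·0.333333=-0.3704; V=3.333333+-1.111111+-0.370370=1.8519
k=3 load: inc=-0.370370, refl=-0.370370·-0.333333=0.1235; V=2.222222+-0.370370+0.123457=1.9753
k=4 src: inc=0.123457, refl=0.123457·0.333333=0.0412; V=1.851852+0.123457+0.041152=2.0165
k=5 load: inc=0.041152, refl=0.041152·-0.333333=-0.0137; V=1.975309+0.041152+-0.013717=2.0027
k=6 src: inc=-0.013717, refl=-0.013717·0.333333=-0.0046; V=2.016461+-0.013717+-0.004572=1.9982
k=7 load: inc=-0.004572, refl=-0.004572·-0.333333=0.0015; V=2.002743+-0.004572+0.001524=1.9997
k=8 src: inc=0.001524, refl=0.001524·0.333333=0.0005; V=1.998171+0.001524+0.000508=2.0002
k=9 load: inc=0.000508, refl=0.000508·-0.333333=-0.0002; V=1.999695+0.000508+-0.000169=2.0000
k=10 src: inc=-0.000169, refl=-0.000169·0.333333=-0.0001; V=2.000203+-0.000169+-0.000056=2.0000

0 0 source 3.3333
1 3 load 2.2222
2 6 source 1.8519
3 9 load 1.9753
4 12 source 2.0165
5 15 load 2.0027
6 18 source 1.9982
7 21 load 1.9997
8 24 source 2.0002
9 27 load 2.0000
10 30 source 2.0000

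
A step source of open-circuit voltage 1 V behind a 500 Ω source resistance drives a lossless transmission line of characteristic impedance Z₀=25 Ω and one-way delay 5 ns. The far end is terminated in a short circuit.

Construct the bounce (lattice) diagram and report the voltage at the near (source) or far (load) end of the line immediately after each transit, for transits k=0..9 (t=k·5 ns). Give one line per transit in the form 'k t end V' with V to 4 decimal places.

Γ_L=-1.000000, Γ_S=0.904762; launch V₁=1·25/525=0.047619
k=0 src: V=0.0476
k=1 load: inc=0.047619, refl=0.047619·-1.000000=-0.0476; V=0.000000+0.047619+-0.047619=0.0000
k=2 src: inc=-0.047619, refl=-0.047619·0.904762=-0.0431; V=0.047619+-0.047619+-0.043084=-0.0431
k=3 load: inc=-0.043084, refl=-0.043084·-1.000000=0.0431; V=0.000000+-0.043084+0.043084=0.0000
k=4 src: inc=0.043084, refl=0.043084·0.904762=0.0390; V=-0.043084+0.043084+0.038981=0.0390
k=5 load: inc=0.038981, refl=0.038981·-1.000000=-0.0390; V=0.000000+0.038981+-0.038981=0.0000
k=6 src: inc=-0.038981, refl=-0.038981·0.904762=-0.0353; V=0.038981+-0.038981+-0.035268=-0.0353
k=7 load: inc=-0.035268, refl=-0.035268·-1.000000=0.0353; V=0.000000+-0.035268+0.035268=0.0000
k=8 src: inc=0.035268, refl=0.035268·0.904762=0.0319; V=-0.035268+0.035268+0.031909=0.0319
k=9 load: inc=0.031909, refl=0.031909·-1.000000=-0.0319; V=0.000000+0.031909+-0.031909=0.0000

0 0 source 0.0476
1 5 load 0.0000
2 10 source -0.0431
3 15 load 0.0000
4 20 source 0.0390
5 25 load 0.0000
6 30 source -0.0353
7 35 load 0.0000
8 40 source 0.0319
9 45 load 0.0000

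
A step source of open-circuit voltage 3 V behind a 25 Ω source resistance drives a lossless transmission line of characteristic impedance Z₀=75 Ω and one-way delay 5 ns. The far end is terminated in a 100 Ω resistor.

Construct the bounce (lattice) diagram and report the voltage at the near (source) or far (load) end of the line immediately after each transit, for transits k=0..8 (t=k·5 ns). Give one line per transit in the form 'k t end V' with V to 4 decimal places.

Γ_L=0.142857, Γ_S=-0.500000; launch V₁=3·75/100=2.250000
k=0 src: V=2.2500
k=1 load: inc=2.250000, refl=2.250000·0.142857=0.3214; V=0.000000+2.250000+0.321429=2.5714
k=2 src: inc=0.321429, refl=0.321429·-0.500000=-0.1607; V=2.250000+0.321429+-0.160714=2.4107
k=3 load: inc=-0.160714, refl=-0.160714·0.142857=-0.0230; V=2.571429+-0.160714+-0.022959=2.3878
k=4 src: inc=-0.022959, refl=-0.022959·-0.500000=0.0115; V=2.410714+-0.022959+0.011480=2.3992
k=5 load: inc=0.011480, refl=0.011480·0.142857=0.0016; V=2.387755+0.011480+0.001640=2.4009
k=6 src: inc=0.001640, refl=0.001640·-0.500000=-0.0008; V=2.399235+0.001640+-0.000820=2.4001
k=7 load: inc=-0.000820, refl=-0.000820·0.142857=-0.0001; V=2.400875+-0.000820+-0.000117=2.3999
k=8 src: inc=-0.000117, refl=-0.000117·-0.500000=0.0001; V=2.400055+-0.000117+0.000059=2.4000

0 0 source 2.2500
1 5 load 2.5714
2 10 source 2.4107
3 15 load 2.3878
4 20 source 2.3992
5 25 load 2.4009
6 30 source 2.4001
7 35 load 2.3999
8 40 source 2.4000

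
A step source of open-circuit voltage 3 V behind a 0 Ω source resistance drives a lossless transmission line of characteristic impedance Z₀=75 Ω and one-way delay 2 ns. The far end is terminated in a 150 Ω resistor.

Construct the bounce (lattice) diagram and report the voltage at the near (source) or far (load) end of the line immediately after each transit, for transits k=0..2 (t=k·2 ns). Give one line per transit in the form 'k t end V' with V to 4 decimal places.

0 0 source 3.0000
1 2 load 4.0000
2 4 source 3.0000

Γ_L=0.333333, Γ_S=-1.000000; launch V₁=3·75/75=3.000000
k=0 src: V=3.0000
k=1 load: inc=3.000000, refl=3.000000·0.333333=1.0000; V=0.000000+3.000000+1.000000=4.0000
k=2 src: inc=1.000000, refl=1.000000·-1.000000=-1.0000; V=3.000000+1.000000+-1.000000=3.0000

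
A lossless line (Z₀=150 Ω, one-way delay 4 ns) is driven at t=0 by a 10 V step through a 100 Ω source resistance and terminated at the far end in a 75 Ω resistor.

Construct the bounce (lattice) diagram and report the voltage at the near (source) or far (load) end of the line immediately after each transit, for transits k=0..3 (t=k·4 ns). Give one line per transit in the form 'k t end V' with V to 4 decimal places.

0 0 source 6.0000
1 4 load 4.0000
2 8 source 4.4000
3 12 load 4.2667

Γ_L=-0.333333, Γ_S=-0.200000; launch V₁=10·150/250=6.000000
k=0 src: V=6.0000
k=1 load: inc=6.000000, refl=6.000000·-0.333333=-2.0000; V=0.000000+6.000000+-2.000000=4.0000
k=2 src: inc=-2.000000, refl=-2.000000·-0.200000=0.4000; V=6.000000+-2.000000+0.400000=4.4000
k=3 load: inc=0.400000, refl=0.400000·-0.333333=-0.1333; V=4.000000+0.400000+-0.133333=4.2667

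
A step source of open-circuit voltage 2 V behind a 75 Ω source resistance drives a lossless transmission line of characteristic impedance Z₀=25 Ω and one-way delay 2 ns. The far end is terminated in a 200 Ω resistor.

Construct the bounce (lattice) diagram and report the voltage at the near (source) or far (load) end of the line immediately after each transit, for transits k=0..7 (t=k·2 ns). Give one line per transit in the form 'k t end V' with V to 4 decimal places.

Γ_L=0.777778, Γ_S=0.500000; launch V₁=2·25/100=0.500000
k=0 src: V=0.5000
k=1 load: inc=0.500000, refl=0.500000·0.777778=0.3889; V=0.000000+0.500000+0.388889=0.8889
k=2 src: inc=0.388889, refl=0.388889·0.500000=0.1944; V=0.500000+0.388889+0.194444=1.0833
k=3 load: inc=0.194444, refl=0.194444·0.777778=0.1512; V=0.888889+0.194444+0.151235=1.2346
k=4 src: inc=0.151235, refl=0.151235·0.500000=0.0756; V=1.083333+0.151235+0.075617=1.3102
k=5 load: inc=0.075617, refl=0.075617·0.777778=0.0588; V=1.234568+0.075617+0.058813=1.3690
k=6 src: inc=0.058813, refl=0.058813·0.500000=0.0294; V=1.310185+0.058813+0.029407=1.3984
k=7 load: inc=0.029407, refl=0.029407·0.777778=0.0229; V=1.368999+0.029407+0.022872=1.4213

0 0 source 0.5000
1 2 load 0.8889
2 4 source 1.0833
3 6 load 1.2346
4 8 source 1.3102
5 10 load 1.3690
6 12 source 1.3984
7 14 load 1.4213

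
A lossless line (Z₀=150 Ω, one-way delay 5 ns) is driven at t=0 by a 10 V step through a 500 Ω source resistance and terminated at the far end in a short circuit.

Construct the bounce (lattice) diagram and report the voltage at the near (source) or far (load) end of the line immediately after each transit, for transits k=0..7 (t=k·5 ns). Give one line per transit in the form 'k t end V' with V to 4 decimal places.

Γ_L=-1.000000, Γ_S=0.538462; launch V₁=10·150/650=2.307692
k=0 src: V=2.3077
k=1 load: inc=2.307692, refl=2.307692·-1.000000=-2.3077; V=0.000000+2.307692+-2.307692=0.0000
k=2 src: inc=-2.307692, refl=-2.307692·0.538462=-1.2426; V=2.307692+-2.307692+-1.242604=-1.2426
k=3 load: inc=-1.242604, refl=-1.242604·-1.000000=1.2426; V=0.000000+-1.242604+1.242604=0.0000
k=4 src: inc=1.242604, refl=1.242604·0.538462=0.6691; V=-1.242604+1.242604+0.669094=0.6691
k=5 load: inc=0.669094, refl=0.669094·-1.000000=-0.6691; V=0.000000+0.669094+-0.669094=0.0000
k=6 src: inc=-0.669094, refl=-0.669094·0.538462=-0.3603; V=0.669094+-0.669094+-0.360282=-0.3603
k=7 load: inc=-0.360282, refl=-0.360282·-1.000000=0.3603; V=0.000000+-0.360282+0.360282=0.0000

0 0 source 2.3077
1 5 load 0.0000
2 10 source -1.2426
3 15 load 0.0000
4 20 source 0.6691
5 25 load 0.0000
6 30 source -0.3603
7 35 load 0.0000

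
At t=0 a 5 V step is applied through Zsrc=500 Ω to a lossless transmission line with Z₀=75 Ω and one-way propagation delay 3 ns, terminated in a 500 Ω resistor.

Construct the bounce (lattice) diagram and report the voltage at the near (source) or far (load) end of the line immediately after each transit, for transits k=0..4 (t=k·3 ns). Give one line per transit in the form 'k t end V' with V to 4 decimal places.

0 0 source 0.6522
1 3 load 1.1342
2 6 source 1.4905
3 9 load 1.7539
4 12 source 1.9485

Γ_L=0.739130, Γ_S=0.739130; launch V₁=5·75/575=0.652174
k=0 src: V=0.6522
k=1 load: inc=0.652174, refl=0.652174·0.739130=0.4820; V=0.000000+0.652174+0.482042=1.1342
k=2 src: inc=0.482042, refl=0.482042·0.739130=0.3563; V=0.652174+0.482042+0.356292=1.4905
k=3 load: inc=0.356292, refl=0.356292·0.739130=0.2633; V=1.134216+0.356292+0.263346=1.7539
k=4 src: inc=0.263346, refl=0.263346·0.739130=0.1946; V=1.490507+0.263346+0.194647=1.9485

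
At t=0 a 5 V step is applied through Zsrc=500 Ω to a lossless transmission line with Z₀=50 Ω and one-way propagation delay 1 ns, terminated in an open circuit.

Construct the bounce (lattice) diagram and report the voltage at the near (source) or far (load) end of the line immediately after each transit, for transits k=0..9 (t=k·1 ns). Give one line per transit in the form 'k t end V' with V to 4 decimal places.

Γ_L=1.000000, Γ_S=0.818182; launch V₁=5·50/550=0.454545
k=0 src: V=0.4545
k=1 load: inc=0.454545, refl=0.454545·1.000000=0.4545; V=0.000000+0.454545+0.454545=0.9091
k=2 src: inc=0.454545, refl=0.454545·0.818182=0.3719; V=0.454545+0.454545+0.371901=1.2810
k=3 load: inc=0.371901, refl=0.371901·1.000000=0.3719; V=0.909091+0.371901+0.371901=1.6529
k=4 src: inc=0.371901, refl=0.371901·0.818182=0.3043; V=1.280992+0.371901+0.304282=1.9572
k=5 load: inc=0.304282, refl=0.304282·1.000000=0.3043; V=1.652893+0.304282+0.304282=2.2615
k=6 src: inc=0.304282, refl=0.304282·0.818182=0.2490; V=1.957175+0.304282+0.248958=2.5104
k=7 load: inc=0.248958, refl=0.248958·1.000000=0.2490; V=2.261458+0.248958+0.248958=2.7594
k=8 src: inc=0.248958, refl=0.248958·0.818182=0.2037; V=2.510416+0.248958+0.203693=2.9631
k=9 load: inc=0.203693, refl=0.203693·1.000000=0.2037; V=2.759374+0.203693+0.203693=3.1668

0 0 source 0.4545
1 1 load 0.9091
2 2 source 1.2810
3 3 load 1.6529
4 4 source 1.9572
5 5 load 2.2615
6 6 source 2.5104
7 7 load 2.7594
8 8 source 2.9631
9 9 load 3.1668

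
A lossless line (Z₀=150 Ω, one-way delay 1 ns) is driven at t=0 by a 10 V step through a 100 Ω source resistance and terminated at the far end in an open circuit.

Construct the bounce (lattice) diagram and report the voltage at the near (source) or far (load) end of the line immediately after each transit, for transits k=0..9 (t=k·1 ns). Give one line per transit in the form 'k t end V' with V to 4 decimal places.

0 0 source 6.0000
1 1 load 12.0000
2 2 source 10.8000
3 3 load 9.6000
4 4 source 9.8400
5 5 load 10.0800
6 6 source 10.0320
7 7 load 9.9840
8 8 source 9.9936
9 9 load 10.0032

Γ_L=1.000000, Γ_S=-0.200000; launch V₁=10·150/250=6.000000
k=0 src: V=6.0000
k=1 load: inc=6.000000, refl=6.000000·1.000000=6.0000; V=0.000000+6.000000+6.000000=12.0000
k=2 src: inc=6.000000, refl=6.000000·-0.200000=-1.2000; V=6.000000+6.000000+-1.200000=10.8000
k=3 load: inc=-1.200000, refl=-1.200000·1.000000=-1.2000; V=12.000000+-1.200000+-1.200000=9.6000
k=4 src: inc=-1.200000, refl=-1.200000·-0.200000=0.2400; V=10.800000+-1.200000+0.240000=9.8400
k=5 load: inc=0.240000, refl=0.240000·1.000000=0.2400; V=9.600000+0.240000+0.240000=10.0800
k=6 src: inc=0.240000, refl=0.240000·-0.200000=-0.0480; V=9.840000+0.240000+-0.048000=10.0320
k=7 load: inc=-0.048000, refl=-0.048000·1.000000=-0.0480; V=10.080000+-0.048000+-0.048000=9.9840
k=8 src: inc=-0.048000, refl=-0.048000·-0.200000=0.0096; V=10.032000+-0.048000+0.009600=9.9936
k=9 load: inc=0.009600, refl=0.009600·1.000000=0.0096; V=9.984000+0.009600+0.009600=10.0032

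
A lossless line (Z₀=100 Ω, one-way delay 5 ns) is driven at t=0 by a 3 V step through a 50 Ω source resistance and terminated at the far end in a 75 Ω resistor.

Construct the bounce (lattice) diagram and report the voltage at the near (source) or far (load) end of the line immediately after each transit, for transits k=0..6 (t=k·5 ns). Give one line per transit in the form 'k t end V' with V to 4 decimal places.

Γ_L=-0.142857, Γ_S=-0.333333; launch V₁=3·100/150=2.000000
k=0 src: V=2.0000
k=1 load: inc=2.000000, refl=2.000000·-0.142857=-0.2857; V=0.000000+2.000000+-0.285714=1.7143
k=2 src: inc=-0.285714, refl=-0.285714·-0.333333=0.0952; V=2.000000+-0.285714+0.095238=1.8095
k=3 load: inc=0.095238, refl=0.095238·-0.142857=-0.0136; V=1.714286+0.095238+-0.013605=1.7959
k=4 src: inc=-0.013605, refl=-0.013605·-0.333333=0.0045; V=1.809524+-0.013605+0.004535=1.8005
k=5 load: inc=0.004535, refl=0.004535·-0.142857=-0.0006; V=1.795918+0.004535+-0.000648=1.7998
k=6 src: inc=-0.000648, refl=-0.000648·-0.333333=0.0002; V=1.800454+-0.000648+0.000216=1.8000

0 0 source 2.0000
1 5 load 1.7143
2 10 source 1.8095
3 15 load 1.7959
4 20 source 1.8005
5 25 load 1.7998
6 30 source 1.8000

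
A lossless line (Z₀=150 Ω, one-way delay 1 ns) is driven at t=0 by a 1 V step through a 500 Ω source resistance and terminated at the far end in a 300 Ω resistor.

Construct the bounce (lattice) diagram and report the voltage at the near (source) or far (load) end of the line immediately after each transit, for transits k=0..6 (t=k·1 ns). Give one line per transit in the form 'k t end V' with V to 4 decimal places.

0 0 source 0.2308
1 1 load 0.3077
2 2 source 0.3491
3 3 load 0.3629
4 4 source 0.3704
5 5 load 0.3728
6 6 source 0.3742

Γ_L=0.333333, Γ_S=0.538462; launch V₁=1·150/650=0.230769
k=0 src: V=0.2308
k=1 load: inc=0.230769, refl=0.230769·0.333333=0.0769; V=0.000000+0.230769+0.076923=0.3077
k=2 src: inc=0.076923, refl=0.076923·0.538462=0.0414; V=0.230769+0.076923+0.041420=0.3491
k=3 load: inc=0.041420, refl=0.041420·0.333333=0.0138; V=0.307692+0.041420+0.013807=0.3629
k=4 src: inc=0.013807, refl=0.013807·0.538462=0.0074; V=0.349112+0.013807+0.007434=0.3704
k=5 load: inc=0.007434, refl=0.007434·0.333333=0.0025; V=0.362919+0.007434+0.002478=0.3728
k=6 src: inc=0.002478, refl=0.002478·0.538462=0.0013; V=0.370354+0.002478+0.001334=0.3742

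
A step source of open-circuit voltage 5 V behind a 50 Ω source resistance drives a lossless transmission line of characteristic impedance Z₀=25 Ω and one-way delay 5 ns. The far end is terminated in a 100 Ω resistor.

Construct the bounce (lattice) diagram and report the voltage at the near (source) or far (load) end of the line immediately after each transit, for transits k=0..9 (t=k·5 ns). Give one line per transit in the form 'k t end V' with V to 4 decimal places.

0 0 source 1.6667
1 5 load 2.6667
2 10 source 3.0000
3 15 load 3.2000
4 20 source 3.2667
5 25 load 3.3067
6 30 source 3.3200
7 35 load 3.3280
8 40 source 3.3307
9 45 load 3.3323

Γ_L=0.600000, Γ_S=0.333333; launch V₁=5·25/75=1.666667
k=0 src: V=1.6667
k=1 load: inc=1.666667, refl=1.666667·0.600000=1.0000; V=0.000000+1.666667+1.000000=2.6667
k=2 src: inc=1.000000, refl=1.000000·0.333333=0.3333; V=1.666667+1.000000+0.333333=3.0000
k=3 load: inc=0.333333, refl=0.333333·0.600000=0.2000; V=2.666667+0.333333+0.200000=3.2000
k=4 src: inc=0.200000, refl=0.200000·0.333333=0.0667; V=3.000000+0.200000+0.066667=3.2667
k=5 load: inc=0.066667, refl=0.066667·0.600000=0.0400; V=3.200000+0.066667+0.040000=3.3067
k=6 src: inc=0.040000, refl=0.040000·0.333333=0.0133; V=3.266667+0.040000+0.013333=3.3200
k=7 load: inc=0.013333, refl=0.013333·0.600000=0.0080; V=3.306667+0.013333+0.008000=3.3280
k=8 src: inc=0.008000, refl=0.008000·0.333333=0.0027; V=3.320000+0.008000+0.002667=3.3307
k=9 load: inc=0.002667, refl=0.002667·0.600000=0.0016; V=3.328000+0.002667+0.001600=3.3323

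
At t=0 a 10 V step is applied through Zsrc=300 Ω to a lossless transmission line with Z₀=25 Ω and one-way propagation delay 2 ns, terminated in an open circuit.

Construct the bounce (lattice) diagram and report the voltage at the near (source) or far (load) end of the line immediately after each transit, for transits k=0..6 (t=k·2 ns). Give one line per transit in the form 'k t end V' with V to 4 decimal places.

Γ_L=1.000000, Γ_S=0.846154; launch V₁=10·25/325=0.769231
k=0 src: V=0.7692
k=1 load: inc=0.769231, refl=0.769231·1.000000=0.7692; V=0.000000+0.769231+0.769231=1.5385
k=2 src: inc=0.769231, refl=0.769231·0.846154=0.6509; V=0.769231+0.769231+0.650888=2.1893
k=3 load: inc=0.650888, refl=0.650888·1.000000=0.6509; V=1.538462+0.650888+0.650888=2.8402
k=4 src: inc=0.650888, refl=0.650888·0.846154=0.5508; V=2.189349+0.650888+0.550751=3.3910
k=5 load: inc=0.550751, refl=0.550751·1.000000=0.5508; V=2.840237+0.550751+0.550751=3.9417
k=6 src: inc=0.550751, refl=0.550751·0.846154=0.4660; V=3.390988+0.550751+0.466020=4.4078

0 0 source 0.7692
1 2 load 1.5385
2 4 source 2.1893
3 6 load 2.8402
4 8 source 3.3910
5 10 load 3.9417
6 12 source 4.4078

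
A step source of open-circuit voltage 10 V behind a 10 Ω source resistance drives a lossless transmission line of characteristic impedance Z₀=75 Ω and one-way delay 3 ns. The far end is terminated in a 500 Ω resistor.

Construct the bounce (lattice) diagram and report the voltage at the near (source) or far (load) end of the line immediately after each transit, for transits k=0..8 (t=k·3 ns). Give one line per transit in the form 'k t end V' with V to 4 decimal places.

Γ_L=0.739130, Γ_S=-0.764706; launch V₁=10·75/85=8.823529
k=0 src: V=8.8235
k=1 load: inc=8.823529, refl=8.823529·0.739130=6.5217; V=0.000000+8.823529+6.521739=15.3453
k=2 src: inc=6.521739, refl=6.521739·-0.764706=-4.9872; V=8.823529+6.521739+-4.987212=10.3581
k=3 load: inc=-4.987212, refl=-4.987212·0.739130=-3.6862; V=15.345269+-4.987212+-3.686200=6.6719
k=4 src: inc=-3.686200, refl=-3.686200·-0.764706=2.8189; V=10.358056+-3.686200+2.818859=9.4907
k=5 load: inc=2.818859, refl=2.818859·0.739130=2.0835; V=6.671856+2.818859+2.083505=11.5742
k=6 src: inc=2.083505, refl=2.083505·-0.764706=-1.5933; V=9.490715+2.083505+-1.593268=9.9810
k=7 load: inc=-1.593268, refl=-1.593268·0.739130=-1.1776; V=11.574220+-1.593268+-1.177633=8.8033
k=8 src: inc=-1.177633, refl=-1.177633·-0.764706=0.9005; V=9.980951+-1.177633+0.900543=9.7039

0 0 source 8.8235
1 3 load 15.3453
2 6 source 10.3581
3 9 load 6.6719
4 12 source 9.4907
5 15 load 11.5742
6 18 source 9.9810
7 21 load 8.8033
8 24 source 9.7039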